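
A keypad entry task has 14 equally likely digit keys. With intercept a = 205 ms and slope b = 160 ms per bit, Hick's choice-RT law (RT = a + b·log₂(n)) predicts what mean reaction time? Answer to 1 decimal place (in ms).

log₂(14) = 3.8074 bits, so RT = 205 + 160 × 3.8074 ≈ 814.177 ms.

814.2 ms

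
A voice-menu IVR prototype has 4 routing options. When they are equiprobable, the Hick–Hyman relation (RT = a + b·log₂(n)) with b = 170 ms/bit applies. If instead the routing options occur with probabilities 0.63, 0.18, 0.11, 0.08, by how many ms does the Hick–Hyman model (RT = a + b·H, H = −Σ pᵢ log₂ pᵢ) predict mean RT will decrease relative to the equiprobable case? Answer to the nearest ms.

The RT saving is b·ΔH. Equiprobable H₀ = log₂(4) = 2.0000 bits; with the given probabilities H = 1.5070 bits.
b·(H₀ − H) = 170 × (2.0000 − 1.5070) = 83.80 ms.

84 ms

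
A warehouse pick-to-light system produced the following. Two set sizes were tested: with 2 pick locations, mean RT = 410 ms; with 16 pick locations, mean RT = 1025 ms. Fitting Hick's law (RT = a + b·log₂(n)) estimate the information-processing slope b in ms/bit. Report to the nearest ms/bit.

Slope: b = (1025 − 410) / (log₂ 16 − log₂ 2) = 615/3.0000 = 205 ms/bit.

205 ms/bit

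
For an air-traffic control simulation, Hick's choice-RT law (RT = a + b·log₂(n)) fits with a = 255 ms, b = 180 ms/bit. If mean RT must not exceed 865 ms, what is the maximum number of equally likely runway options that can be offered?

10

180·log₂ n ≤ 865 − 255 = 610, giving log₂ n ≤ 3.3889 and n ≤ 10.475. The largest whole number is 10.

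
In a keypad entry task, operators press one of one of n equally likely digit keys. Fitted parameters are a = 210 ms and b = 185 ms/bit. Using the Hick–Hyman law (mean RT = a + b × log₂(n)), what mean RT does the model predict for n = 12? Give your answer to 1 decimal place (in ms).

873.2 ms

log₂(12) = 3.5850 bits, so RT = 210 + 185 × 3.5850 ≈ 873.218 ms.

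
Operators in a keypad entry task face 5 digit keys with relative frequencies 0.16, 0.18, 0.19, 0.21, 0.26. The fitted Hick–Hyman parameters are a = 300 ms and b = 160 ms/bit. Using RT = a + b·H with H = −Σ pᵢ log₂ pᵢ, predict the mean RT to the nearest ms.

H = 0.16·log₂(1/0.16) + 0.18·log₂(1/0.18) + 0.19·log₂(1/0.19) + 0.21·log₂(1/0.21) + 0.26·log₂(1/0.26) = 2.3017 bits.
RT = 300 + 160 × 2.3017 = 668.27 ms.

668 ms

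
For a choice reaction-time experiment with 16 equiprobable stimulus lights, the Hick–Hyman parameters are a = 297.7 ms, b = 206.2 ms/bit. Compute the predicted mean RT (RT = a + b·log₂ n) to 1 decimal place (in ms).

1122.5 ms

log₂(16) = 4 bits, so RT = 297.7 + 206.2 × 4 ≈ 1122.500 ms.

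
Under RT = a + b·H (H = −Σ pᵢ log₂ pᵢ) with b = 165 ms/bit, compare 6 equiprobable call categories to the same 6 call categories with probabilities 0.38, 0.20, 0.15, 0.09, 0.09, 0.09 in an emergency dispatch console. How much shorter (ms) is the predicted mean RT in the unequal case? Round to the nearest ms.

The RT saving is b·ΔH. Equiprobable H₀ = log₂(6) = 2.5850 bits; with the given probabilities H = 2.3433 bits.
b·(H₀ − H) = 165 × (2.5850 − 2.3433) = 39.87 ms.

40 ms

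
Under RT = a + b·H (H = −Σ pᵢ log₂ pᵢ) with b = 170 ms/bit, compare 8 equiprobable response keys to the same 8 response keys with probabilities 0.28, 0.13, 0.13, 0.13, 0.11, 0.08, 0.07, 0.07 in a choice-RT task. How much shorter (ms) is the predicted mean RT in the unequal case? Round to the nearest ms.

27 ms

The RT saving is b·ΔH. Equiprobable H₀ = log₂(8) = 3.0000 bits; with the given probabilities H = 2.8411 bits.
b·(H₀ − H) = 170 × (3.0000 − 2.8411) = 27.02 ms.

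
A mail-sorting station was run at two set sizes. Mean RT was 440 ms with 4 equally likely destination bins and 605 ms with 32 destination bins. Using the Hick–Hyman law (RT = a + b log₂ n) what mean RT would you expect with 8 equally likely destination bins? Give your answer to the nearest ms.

495 ms

RT is linear in log₂ n, so two points fix the line:
  b = (605 − 440) / (log₂ 32 − log₂ 4) = 165 / (5 − 2) = 55 ms/bit
  a = 440 − 55 × 2 = 330 ms
Then RT(8) = 330 + 55 × log₂ 8 = 330 + 55 × 3 ≈ 495.000 ms.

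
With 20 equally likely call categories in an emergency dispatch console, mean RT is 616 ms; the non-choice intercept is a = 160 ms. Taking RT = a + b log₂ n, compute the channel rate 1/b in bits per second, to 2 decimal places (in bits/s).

Choice component = 616 − 160 = 456 ms over log₂(20) = 4.3219 bits.
b = 456 / 4.3219 = 105.508 ms/bit, so 1/b = 9.478 bits/s.

9.48 bits/s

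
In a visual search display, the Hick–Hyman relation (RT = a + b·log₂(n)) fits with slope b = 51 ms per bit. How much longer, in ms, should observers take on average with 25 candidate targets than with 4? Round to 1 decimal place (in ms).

134.8 ms

Only the slope matters, since a is common to both: ΔRT = b·log₂(n₂/n₁).
log₂(25) − log₂(4) = 4.6439 − 2 = 2.6439.
ΔRT = 51 × 2.6439 = 134.837 ms.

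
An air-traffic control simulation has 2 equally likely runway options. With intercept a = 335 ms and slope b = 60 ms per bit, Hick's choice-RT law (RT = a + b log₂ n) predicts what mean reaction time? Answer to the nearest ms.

log₂(2) = 1 bits, so RT = 335 + 60 × 1 ≈ 395.000 ms.

395 ms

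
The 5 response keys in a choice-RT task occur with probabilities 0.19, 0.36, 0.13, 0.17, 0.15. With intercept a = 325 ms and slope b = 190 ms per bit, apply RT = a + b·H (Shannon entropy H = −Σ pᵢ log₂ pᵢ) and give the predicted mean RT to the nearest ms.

746 ms

H = 0.19·log₂(1/0.19) + 0.36·log₂(1/0.36) + 0.13·log₂(1/0.13) + 0.17·log₂(1/0.17) + 0.15·log₂(1/0.15) = 2.2136 bits.
RT = 325 + 190 × 2.2136 = 745.59 ms.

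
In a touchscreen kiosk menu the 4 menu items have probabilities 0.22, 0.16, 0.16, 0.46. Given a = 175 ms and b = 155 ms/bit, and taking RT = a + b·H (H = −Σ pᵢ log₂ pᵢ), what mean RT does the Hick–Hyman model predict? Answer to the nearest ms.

Entropy contributions −pᵢ log₂ pᵢ: 0.4806, 0.4230, 0.4230, 0.5153; sum H = 1.8419 bits.
RT = a + bH = 175 + 155·1.8419 = 460.50 ms.

461 ms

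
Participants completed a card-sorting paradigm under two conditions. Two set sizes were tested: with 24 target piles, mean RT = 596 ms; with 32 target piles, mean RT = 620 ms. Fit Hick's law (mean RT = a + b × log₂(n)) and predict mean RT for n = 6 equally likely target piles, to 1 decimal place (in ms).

480.3 ms

RT is linear in log₂ n, so two points fix the line:
  b = (620 − 596) / (log₂ 32 − log₂ 24) = 24 / (5 − 4.5850) = 57.826 ms/bit
  a = 596 − 57.826 × 4.5850 = 330.869 ms
Then RT(6) = 330.869 + 57.826 × log₂ 6 = 330.869 + 57.826 × 2.5850 ≈ 480.348 ms.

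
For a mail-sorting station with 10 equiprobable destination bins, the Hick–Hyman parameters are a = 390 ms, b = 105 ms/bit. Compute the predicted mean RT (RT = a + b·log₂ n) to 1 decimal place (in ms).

738.8 ms

log₂(10) = 3.3219 bits, so RT = 390 + 105 × 3.3219 ≈ 738.802 ms.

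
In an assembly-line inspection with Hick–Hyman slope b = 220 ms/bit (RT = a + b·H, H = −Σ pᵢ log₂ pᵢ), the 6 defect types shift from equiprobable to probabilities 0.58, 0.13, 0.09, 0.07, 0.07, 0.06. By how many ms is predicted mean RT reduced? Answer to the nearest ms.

Equiprobable entropy H₀ = log₂ 6 = 2.5850 bits.
Skewed entropy H = −Σ pᵢ log₂ pᵢ = 1.9317 bits.
ΔRT = b·(H₀ − H) = 220 × 0.6532 = 143.71 ms.

144 ms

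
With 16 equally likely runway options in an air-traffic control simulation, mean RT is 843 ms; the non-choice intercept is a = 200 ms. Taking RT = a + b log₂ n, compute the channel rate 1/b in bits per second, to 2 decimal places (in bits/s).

Choice component = 843 − 200 = 643 ms over log₂(16) = 4 bits.
b = 643 / 4 = 160.750 ms/bit, so 1/b = 6.221 bits/s.

6.22 bits/s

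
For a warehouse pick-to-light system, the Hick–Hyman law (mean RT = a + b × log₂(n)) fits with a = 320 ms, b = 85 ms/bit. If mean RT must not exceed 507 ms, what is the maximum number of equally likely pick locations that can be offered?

Set 320 + 85·log₂ n ≤ 507 → log₂ n ≤ (507 − 320)/85 = 2.2000.
So n ≤ 2^2.2000 = 4.595; the largest integer n is 4.

4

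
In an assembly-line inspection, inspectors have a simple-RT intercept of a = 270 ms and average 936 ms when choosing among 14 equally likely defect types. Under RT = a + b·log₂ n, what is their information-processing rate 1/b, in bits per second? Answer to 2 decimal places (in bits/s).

5.72 bits/s

b = (936 − 270)/log₂ 14 = 666/3.8074 = 174.925 ms per bit = 0.17492 s/bit; the reciprocal is 5.717 bits/s.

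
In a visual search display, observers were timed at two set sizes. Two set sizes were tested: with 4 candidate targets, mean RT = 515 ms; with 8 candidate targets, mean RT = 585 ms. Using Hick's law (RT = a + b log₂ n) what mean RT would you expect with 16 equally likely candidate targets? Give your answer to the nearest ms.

With log₂ n on the abscissa the relation is linear; from the two conditions:
  b = (585 − 515) / (log₂ 8 − log₂ 4) = 70 / (3 − 2) = 70 ms/bit
  a = 515 − 70 × 2 = 375 ms
Then RT(16) = 375 + 70 × log₂ 16 = 375 + 70 × 4 ≈ 655.000 ms.

655 ms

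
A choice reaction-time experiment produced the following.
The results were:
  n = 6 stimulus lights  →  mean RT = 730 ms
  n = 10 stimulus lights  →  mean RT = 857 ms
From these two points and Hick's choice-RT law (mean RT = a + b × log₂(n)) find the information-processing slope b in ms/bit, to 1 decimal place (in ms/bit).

172.3 ms/bit

The slope on a log₂ axis is (857 − 730) / (3.3219 − 2.5850) = 172.328 ms/bit.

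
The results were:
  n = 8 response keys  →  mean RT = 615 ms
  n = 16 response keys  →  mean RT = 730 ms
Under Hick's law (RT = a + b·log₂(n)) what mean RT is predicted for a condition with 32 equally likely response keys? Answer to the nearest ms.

Solve the two-equation system in a and b:
  b = (730 − 615) / (log₂ 16 − log₂ 8) = 115 / (4 − 3) = 115 ms/bit
  a = 615 − 115 × 3 = 270 ms
Then RT(32) = 270 + 115 × log₂ 32 = 270 + 115 × 5 ≈ 845.000 ms.

845 ms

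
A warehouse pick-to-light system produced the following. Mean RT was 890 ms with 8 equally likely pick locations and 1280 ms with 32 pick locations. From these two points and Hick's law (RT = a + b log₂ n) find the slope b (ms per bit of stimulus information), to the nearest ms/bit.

The slope on a log₂ axis is (1280 − 890) / (5 − 3) = 195 ms/bit.

195 ms/bit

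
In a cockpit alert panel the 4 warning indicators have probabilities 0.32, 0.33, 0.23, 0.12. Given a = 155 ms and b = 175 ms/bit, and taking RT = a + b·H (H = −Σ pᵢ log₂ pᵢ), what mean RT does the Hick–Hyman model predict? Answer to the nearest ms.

H = 0.32·log₂(1/0.32) + 0.33·log₂(1/0.33) + 0.23·log₂(1/0.23) + 0.12·log₂(1/0.12) = 1.9086 bits.
RT = 155 + 175 × 1.9086 = 489.00 ms.

489 ms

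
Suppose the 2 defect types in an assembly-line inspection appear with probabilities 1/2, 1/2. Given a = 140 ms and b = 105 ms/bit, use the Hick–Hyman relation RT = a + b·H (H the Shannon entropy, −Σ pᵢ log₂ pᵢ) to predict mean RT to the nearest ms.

Each term −pᵢ log₂ pᵢ: 0.5·1 + 0.5·1; summed, H = 1.000 bits.
Mean RT = a + bH = 140 + 105·1.000 = 245.00 ms.

245 ms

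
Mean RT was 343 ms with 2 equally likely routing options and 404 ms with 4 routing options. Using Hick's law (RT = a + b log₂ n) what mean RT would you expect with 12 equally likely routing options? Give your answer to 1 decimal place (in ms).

500.7 ms

With log₂ n on the abscissa the relation is linear; from the two conditions:
  b = (404 − 343) / (log₂ 4 − log₂ 2) = 61 / (2 − 1) = 61.000 ms/bit
  a = 343 − 61.000 × 1 = 282.000 ms
Then RT(12) = 282.000 + 61.000 × log₂ 12 = 282.000 + 61.000 × 3.5850 ≈ 500.683 ms.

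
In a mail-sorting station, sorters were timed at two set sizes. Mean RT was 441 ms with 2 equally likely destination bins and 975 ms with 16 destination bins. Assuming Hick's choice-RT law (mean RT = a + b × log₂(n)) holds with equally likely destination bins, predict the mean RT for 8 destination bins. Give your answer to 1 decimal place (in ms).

797.0 ms

Solve the two-equation system in a and b:
  b = (975 − 441) / (log₂ 16 − log₂ 2) = 534 / (4 − 1) = 178.000 ms/bit
  a = 441 − 178.000 × 1 = 263.000 ms
Then RT(8) = 263.000 + 178.000 × log₂ 8 = 263.000 + 178.000 × 3 ≈ 797.000 ms.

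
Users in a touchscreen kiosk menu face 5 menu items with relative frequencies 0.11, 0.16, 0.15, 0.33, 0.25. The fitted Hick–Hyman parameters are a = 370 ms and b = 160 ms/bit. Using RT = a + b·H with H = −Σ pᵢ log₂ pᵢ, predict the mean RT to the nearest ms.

H = 0.11·log₂(1/0.11) + 0.16·log₂(1/0.16) + 0.15·log₂(1/0.15) + 0.33·log₂(1/0.33) + 0.25·log₂(1/0.25) = 2.2117 bits.
RT = 370 + 160 × 2.2117 = 723.87 ms.

724 ms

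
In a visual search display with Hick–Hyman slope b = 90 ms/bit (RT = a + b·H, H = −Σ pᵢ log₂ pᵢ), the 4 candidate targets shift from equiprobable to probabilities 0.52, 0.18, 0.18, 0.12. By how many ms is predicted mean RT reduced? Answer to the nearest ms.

23 ms

Equiprobable entropy H₀ = log₂ 4 = 2.0000 bits.
Skewed entropy H = −Σ pᵢ log₂ pᵢ = 1.7483 bits.
ΔRT = b·(H₀ − H) = 90 × 0.2517 = 22.66 ms.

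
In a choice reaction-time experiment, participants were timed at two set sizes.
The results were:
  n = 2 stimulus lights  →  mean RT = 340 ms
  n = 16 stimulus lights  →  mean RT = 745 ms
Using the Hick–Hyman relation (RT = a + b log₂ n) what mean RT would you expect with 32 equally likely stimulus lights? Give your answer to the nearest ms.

880 ms

RT is linear in log₂ n, so two points fix the line:
  b = (745 − 340) / (log₂ 16 − log₂ 2) = 405 / (4 − 1) = 135 ms/bit
  a = 340 − 135 × 1 = 205 ms
Then RT(32) = 205 + 135 × log₂ 32 = 205 + 135 × 5 ≈ 880.000 ms.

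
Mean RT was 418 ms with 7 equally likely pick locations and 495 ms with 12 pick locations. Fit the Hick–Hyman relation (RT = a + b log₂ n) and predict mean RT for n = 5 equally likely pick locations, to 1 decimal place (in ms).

Solve the two-equation system in a and b:
  b = (495 − 418) / (log₂ 12 − log₂ 7) = 77 / (3.5850 − 2.8074) = 99.022 ms/bit
  a = 418 − 99.022 × 2.8074 = 140.011 ms
Then RT(5) = 140.011 + 99.022 × log₂ 5 = 140.011 + 99.022 × 2.3219 ≈ 369.932 ms.

369.9 ms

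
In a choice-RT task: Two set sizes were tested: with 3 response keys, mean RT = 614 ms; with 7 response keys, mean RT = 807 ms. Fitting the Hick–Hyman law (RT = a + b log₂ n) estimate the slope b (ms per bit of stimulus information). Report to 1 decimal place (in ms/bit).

157.9 ms/bit

The slope on a log₂ axis is (807 − 614) / (2.8074 − 1.5850) = 157.887 ms/bit.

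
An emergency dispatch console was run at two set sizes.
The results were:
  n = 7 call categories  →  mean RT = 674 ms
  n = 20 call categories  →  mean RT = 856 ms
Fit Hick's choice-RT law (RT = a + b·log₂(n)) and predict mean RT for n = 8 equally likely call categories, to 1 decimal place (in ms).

697.1 ms

Solve the two-equation system in a and b:
  b = (856 − 674) / (log₂ 20 − log₂ 7) = 182 / (4.3219 − 2.8074) = 120.166 ms/bit
  a = 674 − 120.166 × 2.8074 = 336.652 ms
Then RT(8) = 336.652 + 120.166 × log₂ 8 = 336.652 + 120.166 × 3 ≈ 697.149 ms.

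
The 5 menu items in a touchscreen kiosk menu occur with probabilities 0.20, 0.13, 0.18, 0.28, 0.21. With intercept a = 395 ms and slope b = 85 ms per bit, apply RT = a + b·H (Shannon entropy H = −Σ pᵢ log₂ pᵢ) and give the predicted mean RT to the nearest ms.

H = 0.20·log₂(1/0.20) + 0.13·log₂(1/0.13) + 0.18·log₂(1/0.18) + 0.28·log₂(1/0.28) + 0.21·log₂(1/0.21) = 2.2794 bits.
RT = 395 + 85 × 2.2794 = 588.75 ms.

589 ms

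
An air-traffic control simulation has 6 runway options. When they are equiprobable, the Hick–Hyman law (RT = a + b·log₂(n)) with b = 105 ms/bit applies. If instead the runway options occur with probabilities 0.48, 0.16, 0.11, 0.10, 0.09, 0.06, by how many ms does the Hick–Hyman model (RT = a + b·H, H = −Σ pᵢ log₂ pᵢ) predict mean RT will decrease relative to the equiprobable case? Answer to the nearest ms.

44 ms

The RT saving is b·ΔH. Equiprobable H₀ = log₂(6) = 2.5850 bits; with the given probabilities H = 2.1700 bits.
b·(H₀ − H) = 105 × (2.5850 − 2.1700) = 43.58 ms.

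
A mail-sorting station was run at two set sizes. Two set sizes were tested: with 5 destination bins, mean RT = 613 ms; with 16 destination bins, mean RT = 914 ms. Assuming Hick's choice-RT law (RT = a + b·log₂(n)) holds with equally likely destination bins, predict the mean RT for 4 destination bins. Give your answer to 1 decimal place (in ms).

Solve the two-equation system in a and b:
  b = (914 − 613) / (log₂ 16 − log₂ 5) = 301 / (4 − 2.3219) = 179.373 ms/bit
  a = 613 − 179.373 × 2.3219 = 196.510 ms
Then RT(4) = 196.510 + 179.373 × log₂ 4 = 196.510 + 179.373 × 2 ≈ 555.255 ms.

555.3 ms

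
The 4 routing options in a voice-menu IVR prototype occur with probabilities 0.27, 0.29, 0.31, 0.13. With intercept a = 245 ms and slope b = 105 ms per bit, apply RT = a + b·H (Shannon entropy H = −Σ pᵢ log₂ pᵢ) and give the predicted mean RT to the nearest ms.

H = 0.27·log₂(1/0.27) + 0.29·log₂(1/0.29) + 0.31·log₂(1/0.31) + 0.13·log₂(1/0.13) = 1.9344 bits.
RT = 245 + 105 × 1.9344 = 448.11 ms.

448 ms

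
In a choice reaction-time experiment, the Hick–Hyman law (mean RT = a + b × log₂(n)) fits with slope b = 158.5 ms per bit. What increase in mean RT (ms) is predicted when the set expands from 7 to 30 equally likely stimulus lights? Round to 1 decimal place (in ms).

ΔRT = (a + b log₂ n₂) − (a + b log₂ n₁) = b·(log₂ n₂ − log₂ n₁).
log₂(30) − log₂(7) = 4.9069 − 2.8074 = 2.0995.
ΔRT = 158.5 × 2.0995 = 332.776 ms.

332.8 ms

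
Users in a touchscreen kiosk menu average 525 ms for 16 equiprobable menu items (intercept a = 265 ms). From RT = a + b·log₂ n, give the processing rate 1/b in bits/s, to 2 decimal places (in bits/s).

15.38 bits/s

b = (525 − 265)/log₂ 16 = 260/4 = 65.000 ms per bit = 0.06500 s/bit; the reciprocal is 15.385 bits/s.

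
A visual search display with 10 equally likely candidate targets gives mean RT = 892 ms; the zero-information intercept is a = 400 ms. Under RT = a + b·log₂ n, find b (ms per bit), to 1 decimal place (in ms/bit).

148.1 ms/bit

10 alternatives carry log₂ 10 = 3.3219 bits; the choice cost is 892 − 400 = 492 ms, so b = 492/3.3219 = 148.107 ms/bit.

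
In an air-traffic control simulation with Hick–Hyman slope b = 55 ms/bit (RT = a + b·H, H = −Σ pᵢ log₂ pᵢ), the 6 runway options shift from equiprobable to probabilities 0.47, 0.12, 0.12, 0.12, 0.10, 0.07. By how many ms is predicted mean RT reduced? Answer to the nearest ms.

20 ms

The RT saving is b·ΔH. Equiprobable H₀ = log₂(6) = 2.5850 bits; with the given probabilities H = 2.2139 bits.
b·(H₀ − H) = 55 × (2.5850 − 2.2139) = 20.41 ms.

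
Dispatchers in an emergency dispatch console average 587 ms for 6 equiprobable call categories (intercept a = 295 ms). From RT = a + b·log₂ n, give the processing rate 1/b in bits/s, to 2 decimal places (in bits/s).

8.85 bits/s

Choice component = 587 − 295 = 292 ms over log₂(6) = 2.5850 bits.
b = 292 / 2.5850 = 112.961 ms/bit, so 1/b = 8.853 bits/s.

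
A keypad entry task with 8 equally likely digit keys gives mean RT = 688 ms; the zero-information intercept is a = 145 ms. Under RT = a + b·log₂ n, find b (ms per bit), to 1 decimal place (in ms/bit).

b = (688 − 145) / log₂(8) = 543 / 3 = 181.000 ms/bit.

181.0 ms/bit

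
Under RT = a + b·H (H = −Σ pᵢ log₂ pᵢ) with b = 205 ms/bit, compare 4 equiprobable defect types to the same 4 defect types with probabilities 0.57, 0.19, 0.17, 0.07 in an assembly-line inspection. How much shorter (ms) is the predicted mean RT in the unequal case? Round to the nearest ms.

78 ms

The RT saving is b·ΔH. Equiprobable H₀ = log₂(4) = 2.0000 bits; with the given probabilities H = 1.6206 bits.
b·(H₀ − H) = 205 × (2.0000 − 1.6206) = 77.77 ms.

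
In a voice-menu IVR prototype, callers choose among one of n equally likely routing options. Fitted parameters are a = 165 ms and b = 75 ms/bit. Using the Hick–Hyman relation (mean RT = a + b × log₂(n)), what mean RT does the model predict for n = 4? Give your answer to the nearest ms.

315 ms

log₂(4) = 2 bits, so RT = 165 + 75 × 2 ≈ 315.000 ms.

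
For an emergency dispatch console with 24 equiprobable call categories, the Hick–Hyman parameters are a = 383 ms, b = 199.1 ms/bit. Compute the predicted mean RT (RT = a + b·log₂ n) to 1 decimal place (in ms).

1295.9 ms

log₂(24) = 4.5850 bits, so RT = 383 + 199.1 × 4.5850 ≈ 1295.866 ms.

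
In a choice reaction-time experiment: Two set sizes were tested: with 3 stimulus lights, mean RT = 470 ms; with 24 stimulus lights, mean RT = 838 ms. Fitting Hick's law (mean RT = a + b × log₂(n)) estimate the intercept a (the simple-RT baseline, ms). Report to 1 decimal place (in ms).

Slope: b = (838 − 470) / (log₂ 24 − log₂ 3) = 368/3.0000 = 122.667 ms/bit.
a = RT₁ − b·log₂ n₁ = 470 − 122.667 × 1.5850 = 275.578 ms.

275.6 ms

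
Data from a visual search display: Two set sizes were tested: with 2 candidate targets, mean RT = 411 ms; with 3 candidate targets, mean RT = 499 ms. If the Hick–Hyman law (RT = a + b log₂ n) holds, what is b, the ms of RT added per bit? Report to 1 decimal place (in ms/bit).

150.4 ms/bit

b = (RT₂ − RT₁)/(log₂ n₂ − log₂ n₁) = (499 − 411)/(1.5850 − 1) = 150.437 ms/bit.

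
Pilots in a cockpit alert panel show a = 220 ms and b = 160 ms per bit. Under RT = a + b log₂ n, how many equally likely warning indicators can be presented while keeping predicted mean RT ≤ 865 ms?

Set 220 + 160·log₂ n ≤ 865 → log₂ n ≤ (865 − 220)/160 = 4.0312.
So n ≤ 2^4.0312 = 16.350; the largest integer n is 16.

16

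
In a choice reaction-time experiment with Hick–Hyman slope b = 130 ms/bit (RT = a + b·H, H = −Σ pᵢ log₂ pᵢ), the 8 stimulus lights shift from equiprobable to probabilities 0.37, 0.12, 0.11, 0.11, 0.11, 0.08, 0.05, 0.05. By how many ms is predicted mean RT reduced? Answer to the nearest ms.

Equiprobable entropy H₀ = log₂ 8 = 3.0000 bits.
Skewed entropy H = −Σ pᵢ log₂ pᵢ = 2.6724 bits.
ΔRT = b·(H₀ − H) = 130 × 0.3276 = 42.59 ms.

43 ms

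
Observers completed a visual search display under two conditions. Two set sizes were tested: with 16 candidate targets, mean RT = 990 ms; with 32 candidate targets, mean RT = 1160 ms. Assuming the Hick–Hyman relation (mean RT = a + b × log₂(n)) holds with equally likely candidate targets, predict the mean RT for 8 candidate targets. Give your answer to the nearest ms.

RT is linear in log₂ n, so two points fix the line:
  b = (1160 − 990) / (log₂ 32 − log₂ 16) = 170 / (5 − 4) = 170 ms/bit
  a = 990 − 170 × 4 = 310 ms
Then RT(8) = 310 + 170 × log₂ 8 = 310 + 170 × 3 ≈ 820.000 ms.

820 ms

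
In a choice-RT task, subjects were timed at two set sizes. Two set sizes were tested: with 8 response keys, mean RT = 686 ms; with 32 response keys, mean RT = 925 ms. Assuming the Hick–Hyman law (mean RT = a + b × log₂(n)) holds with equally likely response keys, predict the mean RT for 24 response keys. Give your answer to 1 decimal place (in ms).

With log₂ n on the abscissa the relation is linear; from the two conditions:
  b = (925 − 686) / (log₂ 32 − log₂ 8) = 239 / (5 − 3) = 119.500 ms/bit
  a = 686 − 119.500 × 3 = 327.500 ms
Then RT(24) = 327.500 + 119.500 × log₂ 24 = 327.500 + 119.500 × 4.5850 ≈ 875.403 ms.

875.4 ms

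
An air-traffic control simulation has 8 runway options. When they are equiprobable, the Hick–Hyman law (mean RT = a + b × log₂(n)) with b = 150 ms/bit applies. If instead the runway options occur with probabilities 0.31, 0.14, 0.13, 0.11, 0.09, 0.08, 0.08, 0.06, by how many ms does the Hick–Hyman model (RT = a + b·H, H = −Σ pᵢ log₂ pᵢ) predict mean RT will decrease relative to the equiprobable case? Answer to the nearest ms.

31 ms

Equiprobable entropy H₀ = log₂ 8 = 3.0000 bits.
Skewed entropy H = −Σ pᵢ log₂ pᵢ = 2.7930 bits.
ΔRT = b·(H₀ − H) = 150 × 0.2070 = 31.04 ms.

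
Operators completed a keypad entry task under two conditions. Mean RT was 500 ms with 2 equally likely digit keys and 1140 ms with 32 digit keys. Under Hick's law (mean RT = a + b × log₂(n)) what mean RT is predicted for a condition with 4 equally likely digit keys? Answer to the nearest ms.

660 ms

With log₂ n on the abscissa the relation is linear; from the two conditions:
  b = (1140 − 500) / (log₂ 32 − log₂ 2) = 640 / (5 − 1) = 160 ms/bit
  a = 500 − 160 × 1 = 340 ms
Then RT(4) = 340 + 160 × log₂ 4 = 340 + 160 × 2 ≈ 660.000 ms.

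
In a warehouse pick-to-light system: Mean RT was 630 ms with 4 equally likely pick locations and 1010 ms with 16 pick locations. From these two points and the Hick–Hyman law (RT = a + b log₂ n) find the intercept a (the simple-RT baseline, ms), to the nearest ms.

250 ms

b = (RT₂ − RT₁)/(log₂ n₂ − log₂ n₁) = (1010 − 630)/(4 − 2) = 190 ms/bit.
a = RT₁ − b·log₂ n₁ = 630 − 190 × 2 = 250.000 ms.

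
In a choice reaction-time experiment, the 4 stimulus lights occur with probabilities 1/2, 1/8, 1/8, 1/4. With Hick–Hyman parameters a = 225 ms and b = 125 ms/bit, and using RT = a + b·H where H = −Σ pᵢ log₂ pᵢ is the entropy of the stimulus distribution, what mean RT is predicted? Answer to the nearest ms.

Each term −pᵢ log₂ pᵢ: 0.5·1 + 0.125·3 + 0.125·3 + 0.25·2; summed, H = 1.750 bits.
Mean RT = a + bH = 225 + 125·1.750 = 443.75 ms.

444 ms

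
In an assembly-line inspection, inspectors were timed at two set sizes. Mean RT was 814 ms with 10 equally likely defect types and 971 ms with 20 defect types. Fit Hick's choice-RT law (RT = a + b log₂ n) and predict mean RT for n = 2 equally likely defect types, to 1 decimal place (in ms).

Fit slope and intercept:
  b = (971 − 814) / (log₂ 20 − log₂ 10) = 157 / (4.3219 − 3.3219) = 157.000 ms/bit
  a = 814 − 157.000 × 3.3219 = 292.457 ms
Then RT(2) = 292.457 + 157.000 × log₂ 2 = 292.457 + 157.000 × 1 ≈ 449.457 ms.

449.5 ms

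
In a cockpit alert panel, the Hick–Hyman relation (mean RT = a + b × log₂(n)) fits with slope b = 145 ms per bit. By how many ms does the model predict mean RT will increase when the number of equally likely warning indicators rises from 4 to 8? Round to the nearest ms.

ΔRT = (a + b log₂ n₂) − (a + b log₂ n₁) = b·(log₂ n₂ − log₂ n₁).
log₂(8) − log₂(4) = log₂(8/4) = log₂(2) = 1.
ΔRT = 145 × 1.0000 = 145.000 ms.

145 ms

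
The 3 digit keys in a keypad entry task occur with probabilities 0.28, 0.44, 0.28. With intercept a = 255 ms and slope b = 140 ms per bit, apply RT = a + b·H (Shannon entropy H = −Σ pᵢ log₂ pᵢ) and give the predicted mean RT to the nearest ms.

Entropy contributions −pᵢ log₂ pᵢ: 0.5142, 0.5211, 0.5142; sum H = 1.5496 bits.
RT = a + bH = 255 + 140·1.5496 = 471.94 ms.

472 ms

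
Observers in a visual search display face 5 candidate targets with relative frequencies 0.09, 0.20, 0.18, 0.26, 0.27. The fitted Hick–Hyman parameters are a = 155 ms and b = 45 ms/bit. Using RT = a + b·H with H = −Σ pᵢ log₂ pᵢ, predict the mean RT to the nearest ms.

H = 0.09·log₂(1/0.09) + 0.20·log₂(1/0.20) + 0.18·log₂(1/0.18) + 0.26·log₂(1/0.26) + 0.27·log₂(1/0.27) = 2.2377 bits.
RT = 155 + 45 × 2.2377 = 255.69 ms.

256 ms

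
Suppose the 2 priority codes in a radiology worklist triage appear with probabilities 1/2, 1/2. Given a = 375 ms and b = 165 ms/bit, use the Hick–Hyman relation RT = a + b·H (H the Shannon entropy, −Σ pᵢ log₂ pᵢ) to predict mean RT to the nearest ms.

Each term −pᵢ log₂ pᵢ: 0.5·1 + 0.5·1; summed, H = 1.000 bits.
Mean RT = a + bH = 375 + 165·1.000 = 540.00 ms.

540 ms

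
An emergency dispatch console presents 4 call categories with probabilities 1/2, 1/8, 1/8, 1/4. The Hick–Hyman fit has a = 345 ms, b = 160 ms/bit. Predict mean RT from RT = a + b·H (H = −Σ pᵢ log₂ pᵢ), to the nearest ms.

625 ms

H = −Σ pᵢ log₂ pᵢ = 0.5·1 + 0.125·3 + 0.125·3 + 0.25·2 = 1.750 bits.
RT = 345 + 160 × 1.750 = 625.00 ms.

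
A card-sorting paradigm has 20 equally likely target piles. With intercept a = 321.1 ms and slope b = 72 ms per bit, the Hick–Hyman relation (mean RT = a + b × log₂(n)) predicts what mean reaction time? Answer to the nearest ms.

log₂(20) = 4.3219 bits, so RT = 321.1 + 72 × 4.3219 ≈ 632.279 ms.

632 ms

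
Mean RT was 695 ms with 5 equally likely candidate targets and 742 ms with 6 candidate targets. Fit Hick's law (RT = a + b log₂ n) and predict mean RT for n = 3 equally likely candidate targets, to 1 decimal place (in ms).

With log₂ n on the abscissa the relation is linear; from the two conditions:
  b = (742 − 695) / (log₂ 6 − log₂ 5) = 47 / (2.5850 − 2.3219) = 178.684 ms/bit
  a = 695 − 178.684 × 2.3219 = 280.109 ms
Then RT(3) = 280.109 + 178.684 × log₂ 3 = 280.109 + 178.684 × 1.5850 ≈ 563.316 ms.

563.3 ms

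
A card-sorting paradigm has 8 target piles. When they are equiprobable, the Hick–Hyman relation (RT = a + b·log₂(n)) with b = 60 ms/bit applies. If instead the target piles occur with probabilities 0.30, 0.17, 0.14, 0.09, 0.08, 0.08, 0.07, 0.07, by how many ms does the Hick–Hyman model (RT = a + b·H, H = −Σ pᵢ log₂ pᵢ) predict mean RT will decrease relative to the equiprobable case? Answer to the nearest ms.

13 ms

Equiprobable entropy H₀ = log₂ 8 = 3.0000 bits.
Skewed entropy H = −Σ pᵢ log₂ pᵢ = 2.7856 bits.
ΔRT = b·(H₀ − H) = 60 × 0.2144 = 12.87 ms.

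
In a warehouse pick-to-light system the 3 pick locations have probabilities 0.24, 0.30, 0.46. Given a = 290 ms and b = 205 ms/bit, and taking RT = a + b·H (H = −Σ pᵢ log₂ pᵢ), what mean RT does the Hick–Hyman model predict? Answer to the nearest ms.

Entropy contributions −pᵢ log₂ pᵢ: 0.4941, 0.5211, 0.5153; sum H = 1.5306 bits.
RT = a + bH = 290 + 205·1.5306 = 603.76 ms.

604 ms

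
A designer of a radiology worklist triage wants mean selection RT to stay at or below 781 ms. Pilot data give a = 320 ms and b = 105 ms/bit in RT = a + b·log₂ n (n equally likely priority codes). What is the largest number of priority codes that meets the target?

20

Information budget: (781 − 320)/105 = 4.3905 bits, so n ≤ 2^4.3905 = 20.973 → at most 20.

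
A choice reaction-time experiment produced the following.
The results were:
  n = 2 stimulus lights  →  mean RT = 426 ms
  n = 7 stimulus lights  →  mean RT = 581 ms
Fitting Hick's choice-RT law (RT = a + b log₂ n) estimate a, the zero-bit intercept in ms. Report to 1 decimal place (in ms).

340.2 ms

b = (RT₂ − RT₁)/(log₂ n₂ − log₂ n₁) = (581 − 426)/(2.8074 − 1) = 85.761 ms/bit.
a = RT₁ − b·log₂ n₁ = 426 − 85.761 × 1 = 340.239 ms.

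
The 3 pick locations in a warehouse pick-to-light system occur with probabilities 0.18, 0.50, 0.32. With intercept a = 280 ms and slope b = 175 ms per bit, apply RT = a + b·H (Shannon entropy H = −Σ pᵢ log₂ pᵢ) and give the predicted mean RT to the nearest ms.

537 ms

Entropy contributions −pᵢ log₂ pᵢ: 0.4453, 0.5000, 0.5260; sum H = 1.4713 bits.
RT = a + bH = 280 + 175·1.4713 = 537.48 ms.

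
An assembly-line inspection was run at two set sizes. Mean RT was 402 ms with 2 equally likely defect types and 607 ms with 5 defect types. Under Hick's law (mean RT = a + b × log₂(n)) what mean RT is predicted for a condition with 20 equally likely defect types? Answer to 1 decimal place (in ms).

RT is linear in log₂ n, so two points fix the line:
  b = (607 − 402) / (log₂ 5 − log₂ 2) = 205 / (2.3219 − 1) = 155.077 ms/bit
  a = 402 − 155.077 × 1 = 246.923 ms
Then RT(20) = 246.923 + 155.077 × log₂ 20 = 246.923 + 155.077 × 4.3219 ≈ 917.153 ms.

917.2 ms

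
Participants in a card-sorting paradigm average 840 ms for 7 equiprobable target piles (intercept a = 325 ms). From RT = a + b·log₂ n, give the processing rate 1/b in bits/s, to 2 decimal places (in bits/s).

b = (840 − 325)/log₂ 7 = 515/2.8074 = 183.447 ms per bit = 0.18345 s/bit; the reciprocal is 5.451 bits/s.

5.45 bits/s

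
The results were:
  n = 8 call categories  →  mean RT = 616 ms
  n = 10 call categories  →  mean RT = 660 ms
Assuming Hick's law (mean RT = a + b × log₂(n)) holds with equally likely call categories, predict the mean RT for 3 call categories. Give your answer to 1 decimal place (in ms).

422.6 ms

Solve the two-equation system in a and b:
  b = (660 − 616) / (log₂ 10 − log₂ 8) = 44 / (3.3219 − 3) = 136.676 ms/bit
  a = 616 − 136.676 × 3 = 205.971 ms
Then RT(3) = 205.971 + 136.676 × log₂ 3 = 205.971 + 136.676 × 1.5850 ≈ 422.598 ms.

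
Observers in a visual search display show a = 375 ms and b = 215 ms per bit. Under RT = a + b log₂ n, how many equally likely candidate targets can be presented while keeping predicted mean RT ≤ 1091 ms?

10

215·log₂ n ≤ 1091 − 375 = 716, giving log₂ n ≤ 3.3302 and n ≤ 10.058. The largest whole number is 10.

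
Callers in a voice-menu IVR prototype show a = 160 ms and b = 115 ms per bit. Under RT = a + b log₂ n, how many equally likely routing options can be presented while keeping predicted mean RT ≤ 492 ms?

Set 160 + 115·log₂ n ≤ 492 → log₂ n ≤ (492 − 160)/115 = 2.8870.
So n ≤ 2^2.8870 = 7.397; the largest integer n is 7.

7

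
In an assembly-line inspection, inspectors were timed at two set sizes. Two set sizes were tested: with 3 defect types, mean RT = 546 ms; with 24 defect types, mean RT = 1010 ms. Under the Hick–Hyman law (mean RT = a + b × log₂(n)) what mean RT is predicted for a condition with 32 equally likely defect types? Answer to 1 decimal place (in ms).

Fit slope and intercept:
  b = (1010 − 546) / (log₂ 24 − log₂ 3) = 464 / (4.5850 − 1.5850) = 154.667 ms/bit
  a = 546 − 154.667 × 1.5850 = 300.859 ms
Then RT(32) = 300.859 + 154.667 × log₂ 32 = 300.859 + 154.667 × 5 ≈ 1074.192 ms.

1074.2 ms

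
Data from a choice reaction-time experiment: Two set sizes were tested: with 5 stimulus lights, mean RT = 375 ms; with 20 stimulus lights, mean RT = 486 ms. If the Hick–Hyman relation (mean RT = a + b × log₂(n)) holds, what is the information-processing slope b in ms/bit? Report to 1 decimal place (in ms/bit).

55.5 ms/bit

Slope: b = (486 − 375) / (log₂ 20 − log₂ 5) = 111/2.0000 = 55.500 ms/bit.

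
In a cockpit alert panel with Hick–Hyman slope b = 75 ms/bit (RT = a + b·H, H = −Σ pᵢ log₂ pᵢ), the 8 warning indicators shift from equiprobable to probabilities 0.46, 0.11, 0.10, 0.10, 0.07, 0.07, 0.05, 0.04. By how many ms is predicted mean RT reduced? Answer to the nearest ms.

40 ms

Equiprobable entropy H₀ = log₂ 8 = 3.0000 bits.
Skewed entropy H = −Σ pᵢ log₂ pᵢ = 2.4690 bits.
ΔRT = b·(H₀ − H) = 75 × 0.5310 = 39.83 ms.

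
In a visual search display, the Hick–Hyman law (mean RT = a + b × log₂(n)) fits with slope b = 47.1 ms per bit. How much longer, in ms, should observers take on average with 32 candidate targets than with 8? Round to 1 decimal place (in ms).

The intercept a cancels: ΔRT = b·(log₂ n₂ − log₂ n₁) = b·log₂(n₂/n₁).
log₂(32) − log₂(8) = log₂(32/8) = log₂(4) = 2.
ΔRT = 47.1 × 2.0000 = 94.200 ms.

94.2 ms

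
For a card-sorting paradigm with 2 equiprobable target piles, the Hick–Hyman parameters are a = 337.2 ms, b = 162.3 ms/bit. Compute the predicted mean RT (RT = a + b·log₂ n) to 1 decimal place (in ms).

499.5 ms

log₂(2) = 1 bits, so RT = 337.2 + 162.3 × 1 ≈ 499.500 ms.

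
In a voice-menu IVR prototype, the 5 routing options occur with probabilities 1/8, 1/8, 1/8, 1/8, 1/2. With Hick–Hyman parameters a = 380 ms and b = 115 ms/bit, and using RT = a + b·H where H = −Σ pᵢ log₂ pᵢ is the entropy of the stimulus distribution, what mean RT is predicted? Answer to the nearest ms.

H = −Σ pᵢ log₂ pᵢ = 0.125·3 + 0.125·3 + 0.125·3 + 0.125·3 + 0.5·1 = 2.000 bits.
RT = 380 + 115 × 2.000 = 610.00 ms.

610 ms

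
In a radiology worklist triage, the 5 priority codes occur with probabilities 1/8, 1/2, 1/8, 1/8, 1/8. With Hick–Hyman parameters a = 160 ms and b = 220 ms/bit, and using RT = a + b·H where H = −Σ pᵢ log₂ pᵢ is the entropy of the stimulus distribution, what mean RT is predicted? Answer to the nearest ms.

600 ms

Each term −pᵢ log₂ pᵢ: 0.125·3 + 0.5·1 + 0.125·3 + 0.125·3 + 0.125·3; summed, H = 2.000 bits.
Mean RT = a + bH = 160 + 220·2.000 = 600.00 ms.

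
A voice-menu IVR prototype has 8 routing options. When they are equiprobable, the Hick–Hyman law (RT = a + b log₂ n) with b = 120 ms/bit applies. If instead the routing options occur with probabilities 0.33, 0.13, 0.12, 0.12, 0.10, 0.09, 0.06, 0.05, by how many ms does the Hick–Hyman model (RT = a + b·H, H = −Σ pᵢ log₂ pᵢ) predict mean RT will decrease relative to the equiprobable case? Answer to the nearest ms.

30 ms

The RT saving is b·ΔH. Equiprobable H₀ = log₂(8) = 3.0000 bits; with the given probabilities H = 2.7491 bits.
b·(H₀ − H) = 120 × (3.0000 − 2.7491) = 30.11 ms.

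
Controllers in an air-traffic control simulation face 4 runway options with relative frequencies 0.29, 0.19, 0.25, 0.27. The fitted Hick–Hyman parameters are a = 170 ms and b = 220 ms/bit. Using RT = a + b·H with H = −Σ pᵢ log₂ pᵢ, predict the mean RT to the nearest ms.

H = 0.29·log₂(1/0.29) + 0.19·log₂(1/0.19) + 0.25·log₂(1/0.25) + 0.27·log₂(1/0.27) = 1.9832 bits.
RT = 170 + 220 × 1.9832 = 606.29 ms.

606 ms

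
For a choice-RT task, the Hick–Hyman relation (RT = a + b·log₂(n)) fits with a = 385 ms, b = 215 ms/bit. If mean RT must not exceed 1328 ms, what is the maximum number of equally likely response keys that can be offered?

20

Information budget: (1328 − 385)/215 = 4.3860 bits, so n ≤ 2^4.3860 = 20.909 → at most 20.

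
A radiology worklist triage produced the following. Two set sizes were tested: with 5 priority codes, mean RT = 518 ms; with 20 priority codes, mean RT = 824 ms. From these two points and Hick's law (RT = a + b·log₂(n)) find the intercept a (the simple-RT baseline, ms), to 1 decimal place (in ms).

The slope on a log₂ axis is (824 − 518) / (4.3219 − 2.3219) = 153.000 ms/bit.
a = RT₁ − b·log₂ n₁ = 518 − 153.000 × 2.3219 = 162.745 ms.

162.7 ms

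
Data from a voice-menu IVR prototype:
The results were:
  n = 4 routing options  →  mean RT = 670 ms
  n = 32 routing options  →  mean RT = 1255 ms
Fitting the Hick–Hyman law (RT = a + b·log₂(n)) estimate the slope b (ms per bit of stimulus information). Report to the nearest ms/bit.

The slope on a log₂ axis is (1255 − 670) / (5 − 2) = 195 ms/bit.

195 ms/bit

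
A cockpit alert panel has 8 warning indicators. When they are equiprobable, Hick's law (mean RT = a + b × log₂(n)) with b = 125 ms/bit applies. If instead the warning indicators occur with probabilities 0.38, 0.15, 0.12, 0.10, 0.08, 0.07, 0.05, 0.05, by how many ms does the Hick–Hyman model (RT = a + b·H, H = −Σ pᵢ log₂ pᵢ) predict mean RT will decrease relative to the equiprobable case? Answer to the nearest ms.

Equiprobable entropy H₀ = log₂ 8 = 3.0000 bits.
Skewed entropy H = −Σ pᵢ log₂ pᵢ = 2.6325 bits.
ΔRT = b·(H₀ − H) = 125 × 0.3675 = 45.94 ms.

46 ms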